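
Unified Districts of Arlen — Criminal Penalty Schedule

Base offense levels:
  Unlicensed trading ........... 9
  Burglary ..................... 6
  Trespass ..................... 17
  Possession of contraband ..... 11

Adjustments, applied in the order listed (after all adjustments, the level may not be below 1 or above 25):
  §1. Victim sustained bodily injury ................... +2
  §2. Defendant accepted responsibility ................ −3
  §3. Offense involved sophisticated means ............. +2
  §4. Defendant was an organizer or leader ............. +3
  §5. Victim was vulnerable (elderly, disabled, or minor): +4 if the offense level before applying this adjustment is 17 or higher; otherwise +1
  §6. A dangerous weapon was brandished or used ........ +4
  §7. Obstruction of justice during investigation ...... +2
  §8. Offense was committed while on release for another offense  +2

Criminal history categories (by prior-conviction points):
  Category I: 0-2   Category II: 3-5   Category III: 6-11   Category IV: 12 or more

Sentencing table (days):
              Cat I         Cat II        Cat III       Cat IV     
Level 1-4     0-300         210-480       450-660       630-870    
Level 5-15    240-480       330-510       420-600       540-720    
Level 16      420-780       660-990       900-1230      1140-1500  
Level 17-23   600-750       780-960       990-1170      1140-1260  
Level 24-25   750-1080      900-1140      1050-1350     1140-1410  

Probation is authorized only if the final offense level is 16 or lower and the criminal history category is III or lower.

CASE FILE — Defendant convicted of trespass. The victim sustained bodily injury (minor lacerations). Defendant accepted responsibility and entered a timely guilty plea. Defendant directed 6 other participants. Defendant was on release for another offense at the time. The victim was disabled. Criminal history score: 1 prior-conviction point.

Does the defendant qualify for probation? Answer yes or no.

Base offense level for trespass: 17.
§1 applies: 17 + 2 = 19.
§2 applies: 19 − 3 = 16.
§4 applies: 16 + 3 = 19.
§5 applies (level before this adjustment is 19 ≥ 17, so +4): 19 + 4 = 23.
§6 does not apply.
§8 applies: 23 + 2 = 25.
Final offense level: 25.
Criminal history: 1 prior point → Category I (0-2).
Level 25 falls in the 24-25 band.
Grid: Level 24-25 × Category I = 750-1080 days.
Probation check: level 25 > 16 and category I ≤ III → not eligible.

No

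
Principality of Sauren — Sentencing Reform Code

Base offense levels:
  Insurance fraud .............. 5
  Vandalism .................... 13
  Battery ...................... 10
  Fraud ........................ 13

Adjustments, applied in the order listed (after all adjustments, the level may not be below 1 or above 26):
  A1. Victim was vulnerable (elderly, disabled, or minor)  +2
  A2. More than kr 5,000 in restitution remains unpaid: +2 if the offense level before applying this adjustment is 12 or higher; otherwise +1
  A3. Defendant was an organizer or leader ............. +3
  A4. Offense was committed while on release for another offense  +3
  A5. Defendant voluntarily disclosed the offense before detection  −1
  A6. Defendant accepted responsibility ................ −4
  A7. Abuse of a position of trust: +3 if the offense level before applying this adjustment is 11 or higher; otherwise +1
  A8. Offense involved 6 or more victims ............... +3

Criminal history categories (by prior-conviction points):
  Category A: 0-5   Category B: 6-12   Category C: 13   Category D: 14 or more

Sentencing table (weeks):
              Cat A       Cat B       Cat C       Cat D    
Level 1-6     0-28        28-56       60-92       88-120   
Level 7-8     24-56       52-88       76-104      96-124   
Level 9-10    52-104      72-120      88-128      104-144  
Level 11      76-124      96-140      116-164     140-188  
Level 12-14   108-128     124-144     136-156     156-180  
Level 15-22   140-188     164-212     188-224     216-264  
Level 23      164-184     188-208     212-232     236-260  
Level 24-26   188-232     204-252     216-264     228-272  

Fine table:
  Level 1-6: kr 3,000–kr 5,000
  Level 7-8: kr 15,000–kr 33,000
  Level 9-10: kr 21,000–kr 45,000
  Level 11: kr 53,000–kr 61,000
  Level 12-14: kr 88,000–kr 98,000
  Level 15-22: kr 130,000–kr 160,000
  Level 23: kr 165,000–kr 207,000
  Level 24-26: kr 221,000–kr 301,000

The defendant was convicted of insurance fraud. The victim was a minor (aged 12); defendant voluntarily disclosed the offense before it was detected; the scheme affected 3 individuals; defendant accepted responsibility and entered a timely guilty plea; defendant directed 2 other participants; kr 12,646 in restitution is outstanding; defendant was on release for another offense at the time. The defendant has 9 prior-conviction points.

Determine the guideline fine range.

Base offense level for insurance fraud: 5.
A1 applies: 5 + 2 = 7.
A2 applies (level before this adjustment is 7 < 12, so +1): 7 + 1 = 8.
A3 applies: 8 + 3 = 11.
A4 applies: 11 + 3 = 14.
A5 applies: 14 − 1 = 13.
A6 applies: 13 − 4 = 9.
A8 does not apply.
Final offense level: 9.
Level 9 falls in the 9-10 band.
Fine table: Level 9-10 → kr 21,000–kr 45,000.

kr 21,000–kr 45,000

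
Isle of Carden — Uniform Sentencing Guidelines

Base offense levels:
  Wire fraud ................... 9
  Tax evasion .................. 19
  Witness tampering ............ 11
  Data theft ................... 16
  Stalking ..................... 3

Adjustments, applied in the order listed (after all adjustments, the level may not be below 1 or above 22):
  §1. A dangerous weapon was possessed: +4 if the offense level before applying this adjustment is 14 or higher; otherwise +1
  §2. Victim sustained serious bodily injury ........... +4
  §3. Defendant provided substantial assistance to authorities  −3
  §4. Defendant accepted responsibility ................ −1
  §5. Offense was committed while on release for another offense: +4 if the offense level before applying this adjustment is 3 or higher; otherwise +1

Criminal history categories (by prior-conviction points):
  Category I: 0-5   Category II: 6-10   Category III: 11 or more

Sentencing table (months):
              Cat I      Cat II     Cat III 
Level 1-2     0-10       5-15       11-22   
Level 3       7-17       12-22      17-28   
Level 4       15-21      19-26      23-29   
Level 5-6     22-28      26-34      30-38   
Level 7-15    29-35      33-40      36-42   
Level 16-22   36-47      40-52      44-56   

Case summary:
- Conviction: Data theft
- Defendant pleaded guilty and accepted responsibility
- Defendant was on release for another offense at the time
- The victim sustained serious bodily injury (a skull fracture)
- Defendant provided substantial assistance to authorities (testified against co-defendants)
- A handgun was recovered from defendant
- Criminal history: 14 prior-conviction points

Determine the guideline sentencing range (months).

44-56 months

Base offense level for data theft: 16.
§1 applies (level before this adjustment is 16 ≥ 14, so +4): 16 + 4 = 20.
§2 applies: 20 + 4 = 24.
§3 applies: 24 − 3 = 21.
§4 applies: 21 − 1 = 20.
§5 applies (level before this adjustment is 20 ≥ 3, so +4): 20 + 4 = 24.
Level 24 exceeds the maximum of 22; capped at 22.
Final offense level: 22.
Criminal history: 14 prior points → Category III (11+).
Level 22 falls in the 16-22 band.
Grid: Level 16-22 × Category III = 44-56 months.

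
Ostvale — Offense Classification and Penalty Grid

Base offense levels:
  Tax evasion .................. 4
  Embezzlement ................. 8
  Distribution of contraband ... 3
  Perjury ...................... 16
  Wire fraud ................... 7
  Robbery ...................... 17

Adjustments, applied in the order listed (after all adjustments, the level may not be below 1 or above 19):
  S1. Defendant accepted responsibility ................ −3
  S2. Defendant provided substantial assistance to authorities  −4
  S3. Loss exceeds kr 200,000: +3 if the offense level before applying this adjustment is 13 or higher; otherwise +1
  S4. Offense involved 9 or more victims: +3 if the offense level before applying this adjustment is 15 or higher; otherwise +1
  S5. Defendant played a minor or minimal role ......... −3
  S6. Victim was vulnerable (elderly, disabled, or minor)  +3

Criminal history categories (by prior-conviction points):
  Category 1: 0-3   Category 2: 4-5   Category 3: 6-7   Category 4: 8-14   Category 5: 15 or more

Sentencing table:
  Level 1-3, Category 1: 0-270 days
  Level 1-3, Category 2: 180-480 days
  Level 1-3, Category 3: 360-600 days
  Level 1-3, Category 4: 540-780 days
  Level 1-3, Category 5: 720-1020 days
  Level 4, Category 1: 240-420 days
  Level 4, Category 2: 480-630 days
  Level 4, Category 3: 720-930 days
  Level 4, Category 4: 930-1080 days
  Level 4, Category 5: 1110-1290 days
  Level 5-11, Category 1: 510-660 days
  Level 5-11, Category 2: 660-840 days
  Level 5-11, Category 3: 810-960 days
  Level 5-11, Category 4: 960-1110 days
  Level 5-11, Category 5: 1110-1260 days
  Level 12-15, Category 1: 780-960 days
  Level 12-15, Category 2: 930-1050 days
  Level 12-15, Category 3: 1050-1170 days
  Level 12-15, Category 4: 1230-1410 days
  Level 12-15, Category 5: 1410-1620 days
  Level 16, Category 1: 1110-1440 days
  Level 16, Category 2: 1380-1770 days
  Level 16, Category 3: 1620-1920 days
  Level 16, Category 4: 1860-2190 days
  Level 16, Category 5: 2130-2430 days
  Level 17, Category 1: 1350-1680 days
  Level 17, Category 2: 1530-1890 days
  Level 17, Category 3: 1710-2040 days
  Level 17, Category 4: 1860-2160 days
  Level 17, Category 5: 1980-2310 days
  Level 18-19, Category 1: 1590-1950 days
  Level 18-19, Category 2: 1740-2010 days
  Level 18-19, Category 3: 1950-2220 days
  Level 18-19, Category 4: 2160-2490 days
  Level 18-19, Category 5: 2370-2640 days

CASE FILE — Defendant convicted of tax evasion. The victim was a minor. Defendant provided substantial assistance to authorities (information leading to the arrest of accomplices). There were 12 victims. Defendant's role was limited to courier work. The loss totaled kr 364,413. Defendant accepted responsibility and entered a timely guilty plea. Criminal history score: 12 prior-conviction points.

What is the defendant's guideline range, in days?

Base offense level for tax evasion: 4.
S1 applies: 4 − 3 = 1.
S2 applies: 1 − 4 = -3.
S3 applies (level before this adjustment is -3 < 13, so +1): -3 + 1 = -2.
S4 applies (level before this adjustment is -2 < 15, so +1): -2 + 1 = -1.
S5 applies: -1 − 3 = -4.
S6 applies: -4 + 3 = -1.
Level -1 is below the minimum of 1; floored at 1.
Final offense level: 1.
Criminal history: 12 prior points → Category 4 (8-14).
Level 1 falls in the 1-3 band.
Grid: Level 1-3 × Category 4 = 540-780 days.

540-780 days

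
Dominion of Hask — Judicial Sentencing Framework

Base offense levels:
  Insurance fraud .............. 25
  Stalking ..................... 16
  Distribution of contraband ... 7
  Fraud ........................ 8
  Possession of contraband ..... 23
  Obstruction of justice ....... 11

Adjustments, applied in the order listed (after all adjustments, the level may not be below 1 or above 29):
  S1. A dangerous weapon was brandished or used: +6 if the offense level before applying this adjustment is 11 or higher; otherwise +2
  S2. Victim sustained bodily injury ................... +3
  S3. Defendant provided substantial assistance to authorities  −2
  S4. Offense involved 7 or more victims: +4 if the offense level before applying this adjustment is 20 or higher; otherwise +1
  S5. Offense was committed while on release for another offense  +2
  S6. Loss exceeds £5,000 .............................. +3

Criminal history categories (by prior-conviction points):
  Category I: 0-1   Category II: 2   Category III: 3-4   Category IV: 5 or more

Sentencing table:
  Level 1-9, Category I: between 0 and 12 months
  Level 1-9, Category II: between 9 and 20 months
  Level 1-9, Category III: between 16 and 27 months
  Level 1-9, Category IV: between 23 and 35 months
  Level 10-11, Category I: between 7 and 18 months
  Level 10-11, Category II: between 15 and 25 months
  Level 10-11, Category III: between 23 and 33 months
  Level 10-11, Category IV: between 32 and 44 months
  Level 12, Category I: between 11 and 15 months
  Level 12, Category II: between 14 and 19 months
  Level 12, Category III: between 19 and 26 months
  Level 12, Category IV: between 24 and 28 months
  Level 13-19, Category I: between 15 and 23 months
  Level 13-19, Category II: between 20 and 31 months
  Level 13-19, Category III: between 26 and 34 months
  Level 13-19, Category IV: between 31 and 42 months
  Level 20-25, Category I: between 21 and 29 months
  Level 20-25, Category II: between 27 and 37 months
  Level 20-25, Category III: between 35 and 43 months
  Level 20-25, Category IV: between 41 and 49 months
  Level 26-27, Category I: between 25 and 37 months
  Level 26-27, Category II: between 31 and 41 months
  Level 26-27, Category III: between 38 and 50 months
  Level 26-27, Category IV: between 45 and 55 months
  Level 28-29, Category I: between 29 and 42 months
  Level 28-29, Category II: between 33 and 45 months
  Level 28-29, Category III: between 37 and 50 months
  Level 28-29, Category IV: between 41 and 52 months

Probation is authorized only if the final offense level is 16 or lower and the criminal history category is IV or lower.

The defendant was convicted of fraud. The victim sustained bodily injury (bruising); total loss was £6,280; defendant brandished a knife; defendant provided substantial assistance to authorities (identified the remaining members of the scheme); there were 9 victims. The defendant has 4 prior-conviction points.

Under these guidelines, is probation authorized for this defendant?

Base offense level for fraud: 8.
S1 applies (level before this adjustment is 8 < 11, so +2): 8 + 2 = 10.
S2 applies: 10 + 3 = 13.
S3 applies: 13 − 2 = 11.
S4 applies (level before this adjustment is 11 < 20, so +1): 11 + 1 = 12.
S6 applies: 12 + 3 = 15.
Final offense level: 15.
Criminal history: 4 prior points → Category III (3-4).
Level 15 falls in the 13-19 band.
Grid: Level 13-19 × Category III = 26-34 months.
Probation check: level 15 ≤ 16 and category III ≤ IV → eligible.

Yes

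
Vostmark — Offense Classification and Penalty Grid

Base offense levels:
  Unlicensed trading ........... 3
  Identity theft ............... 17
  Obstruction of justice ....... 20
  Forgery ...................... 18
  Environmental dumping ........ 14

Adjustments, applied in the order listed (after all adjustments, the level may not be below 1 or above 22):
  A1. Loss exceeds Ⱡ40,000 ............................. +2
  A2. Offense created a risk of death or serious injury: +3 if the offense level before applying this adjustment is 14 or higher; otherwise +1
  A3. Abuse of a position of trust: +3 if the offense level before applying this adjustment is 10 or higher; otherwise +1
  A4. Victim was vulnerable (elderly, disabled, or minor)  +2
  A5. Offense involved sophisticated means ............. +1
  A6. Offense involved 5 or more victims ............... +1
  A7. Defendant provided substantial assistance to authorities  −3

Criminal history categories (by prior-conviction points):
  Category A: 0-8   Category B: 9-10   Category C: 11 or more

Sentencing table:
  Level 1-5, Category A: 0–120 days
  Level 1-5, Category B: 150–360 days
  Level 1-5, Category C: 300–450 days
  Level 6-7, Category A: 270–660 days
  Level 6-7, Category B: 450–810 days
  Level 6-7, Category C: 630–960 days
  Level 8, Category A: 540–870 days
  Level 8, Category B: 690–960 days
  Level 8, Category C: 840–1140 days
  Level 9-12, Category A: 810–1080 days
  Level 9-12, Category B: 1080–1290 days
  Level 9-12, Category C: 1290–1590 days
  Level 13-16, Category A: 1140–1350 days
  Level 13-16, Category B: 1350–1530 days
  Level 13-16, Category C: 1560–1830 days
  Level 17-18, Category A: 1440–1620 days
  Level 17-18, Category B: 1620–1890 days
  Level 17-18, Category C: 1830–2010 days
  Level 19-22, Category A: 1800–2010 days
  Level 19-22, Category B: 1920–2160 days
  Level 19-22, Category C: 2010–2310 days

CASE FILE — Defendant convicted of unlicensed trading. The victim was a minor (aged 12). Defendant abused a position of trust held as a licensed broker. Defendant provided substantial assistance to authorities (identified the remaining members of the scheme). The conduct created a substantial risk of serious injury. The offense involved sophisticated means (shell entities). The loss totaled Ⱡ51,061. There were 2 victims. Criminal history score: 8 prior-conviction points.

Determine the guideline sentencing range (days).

Base offense level for unlicensed trading: 3.
A1 applies: 3 + 2 = 5.
A2 applies (level before this adjustment is 5 < 14, so +1): 5 + 1 = 6.
A3 applies (level before this adjustment is 6 < 10, so +1): 6 + 1 = 7.
A4 applies: 7 + 2 = 9.
A5 applies: 9 + 1 = 10.
A7 applies: 10 − 3 = 7.
Final offense level: 7.
Criminal history: 8 prior points → Category A (0-8).
Level 7 falls in the 6-7 band.
Grid: Level 6-7 × Category A = 270-660 days.

270-660 days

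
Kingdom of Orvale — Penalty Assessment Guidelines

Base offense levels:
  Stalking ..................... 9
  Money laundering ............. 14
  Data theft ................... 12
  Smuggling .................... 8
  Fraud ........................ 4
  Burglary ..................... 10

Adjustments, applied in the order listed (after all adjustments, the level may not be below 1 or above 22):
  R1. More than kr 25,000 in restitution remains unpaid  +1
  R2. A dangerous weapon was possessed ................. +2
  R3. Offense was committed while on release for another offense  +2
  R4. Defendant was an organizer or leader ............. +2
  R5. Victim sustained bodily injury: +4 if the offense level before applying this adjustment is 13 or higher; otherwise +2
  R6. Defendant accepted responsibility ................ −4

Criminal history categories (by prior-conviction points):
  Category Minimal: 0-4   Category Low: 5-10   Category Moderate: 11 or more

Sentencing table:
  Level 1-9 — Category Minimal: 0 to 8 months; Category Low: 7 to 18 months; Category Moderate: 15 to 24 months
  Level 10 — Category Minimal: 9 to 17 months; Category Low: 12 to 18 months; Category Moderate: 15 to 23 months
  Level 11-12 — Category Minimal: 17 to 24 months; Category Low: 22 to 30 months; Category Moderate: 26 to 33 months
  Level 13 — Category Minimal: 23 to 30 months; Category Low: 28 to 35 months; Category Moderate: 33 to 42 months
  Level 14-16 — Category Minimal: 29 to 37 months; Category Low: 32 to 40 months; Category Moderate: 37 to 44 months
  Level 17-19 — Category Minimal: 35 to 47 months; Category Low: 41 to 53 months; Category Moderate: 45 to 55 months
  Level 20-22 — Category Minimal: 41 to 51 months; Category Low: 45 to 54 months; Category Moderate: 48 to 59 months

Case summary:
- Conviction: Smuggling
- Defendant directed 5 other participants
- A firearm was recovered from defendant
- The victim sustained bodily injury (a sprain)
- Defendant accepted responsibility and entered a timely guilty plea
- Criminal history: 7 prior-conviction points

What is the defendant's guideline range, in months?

12-18 months

Base offense level for smuggling: 8.
R1 does not apply.
R2 applies: 8 + 2 = 10.
R4 applies: 10 + 2 = 12.
R5 applies (level before this adjustment is 12 < 13, so +2): 12 + 2 = 14.
R6 applies: 14 − 4 = 10.
Final offense level: 10.
Criminal history: 7 prior points → Category Low (5-10).
Level 10 falls in the 10 band.
Grid: Level 10 × Category Low = 12-18 months.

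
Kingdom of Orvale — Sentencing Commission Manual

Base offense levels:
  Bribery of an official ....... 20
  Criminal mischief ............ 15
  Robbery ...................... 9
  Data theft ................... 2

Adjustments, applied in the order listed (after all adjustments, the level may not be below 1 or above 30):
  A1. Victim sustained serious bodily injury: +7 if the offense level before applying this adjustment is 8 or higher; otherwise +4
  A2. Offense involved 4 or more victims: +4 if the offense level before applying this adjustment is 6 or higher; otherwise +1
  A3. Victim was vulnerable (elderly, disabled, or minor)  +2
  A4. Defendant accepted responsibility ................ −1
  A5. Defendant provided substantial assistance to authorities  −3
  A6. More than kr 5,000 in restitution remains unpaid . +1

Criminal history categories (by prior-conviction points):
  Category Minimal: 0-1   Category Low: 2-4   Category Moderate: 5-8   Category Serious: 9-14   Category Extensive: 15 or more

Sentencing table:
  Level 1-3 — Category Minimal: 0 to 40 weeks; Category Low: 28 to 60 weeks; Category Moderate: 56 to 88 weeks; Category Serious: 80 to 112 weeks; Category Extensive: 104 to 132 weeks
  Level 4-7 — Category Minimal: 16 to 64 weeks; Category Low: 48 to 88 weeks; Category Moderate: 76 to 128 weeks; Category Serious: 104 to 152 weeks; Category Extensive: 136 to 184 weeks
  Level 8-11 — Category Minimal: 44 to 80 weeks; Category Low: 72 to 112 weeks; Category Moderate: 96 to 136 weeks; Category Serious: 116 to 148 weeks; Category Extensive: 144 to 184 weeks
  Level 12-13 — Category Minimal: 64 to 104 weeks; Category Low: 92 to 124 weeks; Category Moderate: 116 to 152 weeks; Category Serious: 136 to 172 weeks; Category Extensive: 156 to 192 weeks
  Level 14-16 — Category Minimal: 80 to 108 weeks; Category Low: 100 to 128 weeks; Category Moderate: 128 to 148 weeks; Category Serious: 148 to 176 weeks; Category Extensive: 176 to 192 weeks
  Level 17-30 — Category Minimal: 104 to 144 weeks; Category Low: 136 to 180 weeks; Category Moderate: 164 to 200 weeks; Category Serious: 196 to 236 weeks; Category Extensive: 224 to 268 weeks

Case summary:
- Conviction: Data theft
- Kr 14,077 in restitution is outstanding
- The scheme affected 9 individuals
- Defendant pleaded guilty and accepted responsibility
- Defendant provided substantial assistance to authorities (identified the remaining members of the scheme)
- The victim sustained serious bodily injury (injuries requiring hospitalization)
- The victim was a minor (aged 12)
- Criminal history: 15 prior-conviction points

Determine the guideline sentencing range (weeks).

144-184 weeks

Base offense level for data theft: 2.
A1 applies (level before this adjustment is 2 < 8, so +4): 2 + 4 = 6.
A2 applies (level before this adjustment is 6 ≥ 6, so +4): 6 + 4 = 10.
A3 applies: 10 + 2 = 12.
A4 applies: 12 − 1 = 11.
A5 applies: 11 − 3 = 8.
A6 applies: 8 + 1 = 9.
Final offense level: 9.
Criminal history: 15 prior points → Category Extensive (15+).
Level 9 falls in the 8-11 band.
Grid: Level 8-11 × Category Extensive = 144-184 weeks.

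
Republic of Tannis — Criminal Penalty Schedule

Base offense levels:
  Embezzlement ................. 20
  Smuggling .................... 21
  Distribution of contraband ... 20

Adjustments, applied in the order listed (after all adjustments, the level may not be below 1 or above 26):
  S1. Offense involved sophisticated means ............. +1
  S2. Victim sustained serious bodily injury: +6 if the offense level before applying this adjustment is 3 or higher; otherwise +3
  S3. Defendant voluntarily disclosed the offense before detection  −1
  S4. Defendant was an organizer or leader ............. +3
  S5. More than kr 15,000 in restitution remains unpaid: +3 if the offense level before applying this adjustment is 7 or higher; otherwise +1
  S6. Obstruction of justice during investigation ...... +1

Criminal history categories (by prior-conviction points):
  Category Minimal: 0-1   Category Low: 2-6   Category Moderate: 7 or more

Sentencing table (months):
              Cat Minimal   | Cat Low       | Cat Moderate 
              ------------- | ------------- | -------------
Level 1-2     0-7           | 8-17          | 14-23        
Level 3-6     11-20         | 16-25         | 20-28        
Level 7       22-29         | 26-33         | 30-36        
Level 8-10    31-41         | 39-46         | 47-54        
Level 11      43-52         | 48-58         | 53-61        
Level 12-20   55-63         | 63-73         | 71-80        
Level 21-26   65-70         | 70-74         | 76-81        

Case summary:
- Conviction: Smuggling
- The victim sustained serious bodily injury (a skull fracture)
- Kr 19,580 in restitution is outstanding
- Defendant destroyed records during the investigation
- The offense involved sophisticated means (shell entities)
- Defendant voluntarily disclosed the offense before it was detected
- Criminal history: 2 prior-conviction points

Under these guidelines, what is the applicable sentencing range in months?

Base offense level for smuggling: 21.
S1 applies: 21 + 1 = 22.
S2 applies (level before this adjustment is 22 ≥ 3, so +6): 22 + 6 = 28.
S3 applies: 28 − 1 = 27.
S4 does not apply.
S5 applies (level before this adjustment is 27 ≥ 7, so +3): 27 + 3 = 30.
S6 applies: 30 + 1 = 31.
Level 31 exceeds the maximum of 26; capped at 26.
Final offense level: 26.
Criminal history: 2 prior points → Category Low (2-6).
Level 26 falls in the 21-26 band.
Grid: Level 21-26 × Category Low = 70-74 months.

70-74 months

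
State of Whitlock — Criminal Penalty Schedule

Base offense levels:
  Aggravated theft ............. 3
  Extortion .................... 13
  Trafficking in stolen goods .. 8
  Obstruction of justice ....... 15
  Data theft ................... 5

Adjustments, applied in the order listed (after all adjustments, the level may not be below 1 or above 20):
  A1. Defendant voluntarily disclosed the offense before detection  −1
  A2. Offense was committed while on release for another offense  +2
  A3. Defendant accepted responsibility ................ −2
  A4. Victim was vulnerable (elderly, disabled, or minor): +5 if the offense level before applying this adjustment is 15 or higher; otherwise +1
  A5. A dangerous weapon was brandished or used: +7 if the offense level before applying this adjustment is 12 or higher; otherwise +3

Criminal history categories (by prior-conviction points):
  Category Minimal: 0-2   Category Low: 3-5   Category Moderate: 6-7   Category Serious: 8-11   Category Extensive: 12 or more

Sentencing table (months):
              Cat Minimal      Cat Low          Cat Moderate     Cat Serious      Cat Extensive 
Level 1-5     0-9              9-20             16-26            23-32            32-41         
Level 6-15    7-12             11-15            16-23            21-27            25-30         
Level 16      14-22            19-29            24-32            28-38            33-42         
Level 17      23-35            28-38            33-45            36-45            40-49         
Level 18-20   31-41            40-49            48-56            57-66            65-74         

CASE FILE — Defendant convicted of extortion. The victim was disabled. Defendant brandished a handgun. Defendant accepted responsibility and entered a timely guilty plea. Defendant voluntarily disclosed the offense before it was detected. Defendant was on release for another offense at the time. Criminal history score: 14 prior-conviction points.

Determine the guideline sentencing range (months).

65-74 months

Base offense level for extortion: 13.
A1 applies: 13 − 1 = 12.
A2 applies: 12 + 2 = 14.
A3 applies: 14 − 2 = 12.
A4 applies (level before this adjustment is 12 < 15, so +1): 12 + 1 = 13.
A5 applies (level before this adjustment is 13 ≥ 12, so +7): 13 + 7 = 20.
Final offense level: 20.
Criminal history: 14 prior points → Category Extensive (12+).
Level 20 falls in the 18-20 band.
Grid: Level 18-20 × Category Extensive = 65-74 months.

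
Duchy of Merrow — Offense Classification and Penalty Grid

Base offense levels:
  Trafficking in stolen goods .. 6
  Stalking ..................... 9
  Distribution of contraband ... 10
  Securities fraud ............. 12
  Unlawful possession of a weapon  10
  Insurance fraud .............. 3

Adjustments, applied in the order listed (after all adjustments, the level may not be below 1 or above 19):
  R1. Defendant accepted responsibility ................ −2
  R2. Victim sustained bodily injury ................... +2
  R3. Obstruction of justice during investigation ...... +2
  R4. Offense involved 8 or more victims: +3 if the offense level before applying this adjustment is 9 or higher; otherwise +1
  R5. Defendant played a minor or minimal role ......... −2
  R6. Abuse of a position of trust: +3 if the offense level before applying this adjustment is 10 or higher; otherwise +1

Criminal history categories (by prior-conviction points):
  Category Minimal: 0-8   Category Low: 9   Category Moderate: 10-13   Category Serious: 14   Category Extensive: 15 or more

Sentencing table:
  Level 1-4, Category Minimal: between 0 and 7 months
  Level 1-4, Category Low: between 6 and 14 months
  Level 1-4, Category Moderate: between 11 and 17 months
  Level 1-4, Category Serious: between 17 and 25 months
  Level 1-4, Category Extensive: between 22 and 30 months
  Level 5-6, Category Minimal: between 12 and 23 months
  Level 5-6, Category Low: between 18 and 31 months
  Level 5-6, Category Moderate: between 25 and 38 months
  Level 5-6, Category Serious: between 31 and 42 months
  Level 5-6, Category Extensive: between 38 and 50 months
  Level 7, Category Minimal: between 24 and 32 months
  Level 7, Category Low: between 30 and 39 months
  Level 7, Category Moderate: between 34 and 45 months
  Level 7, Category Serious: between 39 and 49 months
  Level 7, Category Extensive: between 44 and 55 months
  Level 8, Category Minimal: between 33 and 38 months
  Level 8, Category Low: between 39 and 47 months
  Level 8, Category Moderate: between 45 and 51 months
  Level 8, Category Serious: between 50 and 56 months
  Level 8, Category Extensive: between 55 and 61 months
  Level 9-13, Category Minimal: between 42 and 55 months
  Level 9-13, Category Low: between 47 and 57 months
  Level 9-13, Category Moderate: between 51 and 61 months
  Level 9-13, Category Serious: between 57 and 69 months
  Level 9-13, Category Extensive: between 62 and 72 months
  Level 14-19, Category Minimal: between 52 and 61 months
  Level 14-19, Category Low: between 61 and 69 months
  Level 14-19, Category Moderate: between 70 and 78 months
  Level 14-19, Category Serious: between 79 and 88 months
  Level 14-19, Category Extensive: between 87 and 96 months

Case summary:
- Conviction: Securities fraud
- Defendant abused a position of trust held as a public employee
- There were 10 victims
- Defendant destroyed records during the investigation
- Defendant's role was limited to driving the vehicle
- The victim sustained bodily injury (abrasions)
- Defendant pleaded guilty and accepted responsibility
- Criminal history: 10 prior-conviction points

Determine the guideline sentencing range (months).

Base offense level for securities fraud: 12.
R1 applies: 12 − 2 = 10.
R2 applies: 10 + 2 = 12.
R3 applies: 12 + 2 = 14.
R4 applies (level before this adjustment is 14 ≥ 9, so +3): 14 + 3 = 17.
R5 applies: 17 − 2 = 15.
R6 applies (level before this adjustment is 15 ≥ 10, so +3): 15 + 3 = 18.
Final offense level: 18.
Criminal history: 10 prior points → Category Moderate (10-13).
Level 18 falls in the 14-19 band.
Grid: Level 14-19 × Category Moderate = 70-78 months.

70-78 months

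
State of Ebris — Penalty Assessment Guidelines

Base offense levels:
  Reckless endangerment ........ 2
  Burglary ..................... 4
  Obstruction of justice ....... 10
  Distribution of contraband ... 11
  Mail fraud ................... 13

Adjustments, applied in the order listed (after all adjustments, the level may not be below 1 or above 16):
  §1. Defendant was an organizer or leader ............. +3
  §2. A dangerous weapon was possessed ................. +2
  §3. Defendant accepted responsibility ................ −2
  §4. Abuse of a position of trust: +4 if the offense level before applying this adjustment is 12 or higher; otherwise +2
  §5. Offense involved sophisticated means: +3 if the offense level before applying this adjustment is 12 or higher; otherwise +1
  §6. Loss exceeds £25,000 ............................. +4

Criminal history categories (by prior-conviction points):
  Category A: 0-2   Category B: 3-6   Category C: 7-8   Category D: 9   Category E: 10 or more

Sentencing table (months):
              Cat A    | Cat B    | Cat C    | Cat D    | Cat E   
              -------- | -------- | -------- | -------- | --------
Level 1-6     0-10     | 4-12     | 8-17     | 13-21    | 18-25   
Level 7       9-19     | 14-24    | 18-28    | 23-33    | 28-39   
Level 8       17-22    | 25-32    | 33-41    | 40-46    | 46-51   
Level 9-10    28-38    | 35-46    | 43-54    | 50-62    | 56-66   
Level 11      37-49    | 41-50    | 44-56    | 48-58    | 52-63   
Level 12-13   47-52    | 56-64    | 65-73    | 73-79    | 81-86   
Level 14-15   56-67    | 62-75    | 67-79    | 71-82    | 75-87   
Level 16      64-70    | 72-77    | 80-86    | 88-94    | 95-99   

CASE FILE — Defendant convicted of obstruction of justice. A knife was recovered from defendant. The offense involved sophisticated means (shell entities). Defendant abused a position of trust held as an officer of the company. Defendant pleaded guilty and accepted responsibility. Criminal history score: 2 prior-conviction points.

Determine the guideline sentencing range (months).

56-67 months

Base offense level for obstruction of justice: 10.
§1 does not apply.
§2 applies: 10 + 2 = 12.
§3 applies: 12 − 2 = 10.
§4 applies (level before this adjustment is 10 < 12, so +2): 10 + 2 = 12.
§5 applies (level before this adjustment is 12 ≥ 12, so +3): 12 + 3 = 15.
Final offense level: 15.
Criminal history: 2 prior points → Category A (0-2).
Level 15 falls in the 14-15 band.
Grid: Level 14-15 × Category A = 56-67 months.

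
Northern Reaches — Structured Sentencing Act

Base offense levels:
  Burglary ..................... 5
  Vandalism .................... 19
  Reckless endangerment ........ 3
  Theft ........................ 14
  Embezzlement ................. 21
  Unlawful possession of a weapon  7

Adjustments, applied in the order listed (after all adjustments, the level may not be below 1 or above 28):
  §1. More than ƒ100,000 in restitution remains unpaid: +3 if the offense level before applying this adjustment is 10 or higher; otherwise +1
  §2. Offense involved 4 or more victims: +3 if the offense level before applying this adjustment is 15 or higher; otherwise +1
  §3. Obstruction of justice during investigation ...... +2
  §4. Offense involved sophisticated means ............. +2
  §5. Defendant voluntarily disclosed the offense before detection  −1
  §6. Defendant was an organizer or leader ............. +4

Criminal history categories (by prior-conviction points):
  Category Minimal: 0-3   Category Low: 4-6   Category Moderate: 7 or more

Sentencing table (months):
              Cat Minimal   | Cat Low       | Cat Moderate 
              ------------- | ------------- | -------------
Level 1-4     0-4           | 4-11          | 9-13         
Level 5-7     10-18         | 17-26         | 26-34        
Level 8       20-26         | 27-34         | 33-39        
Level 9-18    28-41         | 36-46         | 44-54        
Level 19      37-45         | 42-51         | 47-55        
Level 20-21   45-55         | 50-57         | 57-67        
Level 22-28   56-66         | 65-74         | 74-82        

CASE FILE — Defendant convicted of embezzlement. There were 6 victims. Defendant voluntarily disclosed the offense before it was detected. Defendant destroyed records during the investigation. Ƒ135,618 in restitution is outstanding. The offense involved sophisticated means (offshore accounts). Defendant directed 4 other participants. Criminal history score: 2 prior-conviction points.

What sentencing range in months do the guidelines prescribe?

56-66 months

Base offense level for embezzlement: 21.
§1 applies (level before this adjustment is 21 ≥ 10, so +3): 21 + 3 = 24.
§2 applies (level before this adjustment is 24 ≥ 15, so +3): 24 + 3 = 27.
§3 applies: 27 + 2 = 29.
§4 applies: 29 + 2 = 31.
§5 applies: 31 − 1 = 30.
§6 applies: 30 + 4 = 34.
Level 34 exceeds the maximum of 28; capped at 28.
Final offense level: 28.
Criminal history: 2 prior points → Category Minimal (0-3).
Level 28 falls in the 22-28 band.
Grid: Level 22-28 × Category Minimal = 56-66 months.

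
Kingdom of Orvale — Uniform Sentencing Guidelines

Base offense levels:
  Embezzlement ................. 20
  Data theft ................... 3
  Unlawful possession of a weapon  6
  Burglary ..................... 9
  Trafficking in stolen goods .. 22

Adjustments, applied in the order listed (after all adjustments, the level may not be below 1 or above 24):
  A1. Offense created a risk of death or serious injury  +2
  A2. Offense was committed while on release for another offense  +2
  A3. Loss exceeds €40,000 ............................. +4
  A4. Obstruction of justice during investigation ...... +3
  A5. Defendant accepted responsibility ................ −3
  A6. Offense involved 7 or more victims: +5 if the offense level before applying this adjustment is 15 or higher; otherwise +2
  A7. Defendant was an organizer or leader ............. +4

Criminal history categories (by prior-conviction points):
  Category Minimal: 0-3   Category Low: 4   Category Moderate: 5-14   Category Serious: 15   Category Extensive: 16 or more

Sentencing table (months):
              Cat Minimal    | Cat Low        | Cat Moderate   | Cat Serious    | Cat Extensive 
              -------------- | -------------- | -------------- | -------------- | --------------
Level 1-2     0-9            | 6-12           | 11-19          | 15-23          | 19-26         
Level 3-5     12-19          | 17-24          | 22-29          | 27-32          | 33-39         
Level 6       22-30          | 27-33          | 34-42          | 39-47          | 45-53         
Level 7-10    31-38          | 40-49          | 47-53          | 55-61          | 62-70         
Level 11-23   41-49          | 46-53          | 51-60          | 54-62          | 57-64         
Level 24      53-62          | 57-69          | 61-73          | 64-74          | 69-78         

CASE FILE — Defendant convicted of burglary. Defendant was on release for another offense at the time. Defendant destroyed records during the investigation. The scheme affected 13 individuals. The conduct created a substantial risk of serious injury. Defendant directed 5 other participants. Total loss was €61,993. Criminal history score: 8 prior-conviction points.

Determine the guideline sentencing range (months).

61-73 months

Base offense level for burglary: 9.
A1 applies: 9 + 2 = 11.
A2 applies: 11 + 2 = 13.
A3 applies: 13 + 4 = 17.
A4 applies: 17 + 3 = 20.
A6 applies (level before this adjustment is 20 ≥ 15, so +5): 20 + 5 = 25.
A7 applies: 25 + 4 = 29.
Level 29 exceeds the maximum of 24; capped at 24.
Final offense level: 24.
Criminal history: 8 prior points → Category Moderate (5-14).
Level 24 falls in the 24 band.
Grid: Level 24 × Category Moderate = 61-73 months.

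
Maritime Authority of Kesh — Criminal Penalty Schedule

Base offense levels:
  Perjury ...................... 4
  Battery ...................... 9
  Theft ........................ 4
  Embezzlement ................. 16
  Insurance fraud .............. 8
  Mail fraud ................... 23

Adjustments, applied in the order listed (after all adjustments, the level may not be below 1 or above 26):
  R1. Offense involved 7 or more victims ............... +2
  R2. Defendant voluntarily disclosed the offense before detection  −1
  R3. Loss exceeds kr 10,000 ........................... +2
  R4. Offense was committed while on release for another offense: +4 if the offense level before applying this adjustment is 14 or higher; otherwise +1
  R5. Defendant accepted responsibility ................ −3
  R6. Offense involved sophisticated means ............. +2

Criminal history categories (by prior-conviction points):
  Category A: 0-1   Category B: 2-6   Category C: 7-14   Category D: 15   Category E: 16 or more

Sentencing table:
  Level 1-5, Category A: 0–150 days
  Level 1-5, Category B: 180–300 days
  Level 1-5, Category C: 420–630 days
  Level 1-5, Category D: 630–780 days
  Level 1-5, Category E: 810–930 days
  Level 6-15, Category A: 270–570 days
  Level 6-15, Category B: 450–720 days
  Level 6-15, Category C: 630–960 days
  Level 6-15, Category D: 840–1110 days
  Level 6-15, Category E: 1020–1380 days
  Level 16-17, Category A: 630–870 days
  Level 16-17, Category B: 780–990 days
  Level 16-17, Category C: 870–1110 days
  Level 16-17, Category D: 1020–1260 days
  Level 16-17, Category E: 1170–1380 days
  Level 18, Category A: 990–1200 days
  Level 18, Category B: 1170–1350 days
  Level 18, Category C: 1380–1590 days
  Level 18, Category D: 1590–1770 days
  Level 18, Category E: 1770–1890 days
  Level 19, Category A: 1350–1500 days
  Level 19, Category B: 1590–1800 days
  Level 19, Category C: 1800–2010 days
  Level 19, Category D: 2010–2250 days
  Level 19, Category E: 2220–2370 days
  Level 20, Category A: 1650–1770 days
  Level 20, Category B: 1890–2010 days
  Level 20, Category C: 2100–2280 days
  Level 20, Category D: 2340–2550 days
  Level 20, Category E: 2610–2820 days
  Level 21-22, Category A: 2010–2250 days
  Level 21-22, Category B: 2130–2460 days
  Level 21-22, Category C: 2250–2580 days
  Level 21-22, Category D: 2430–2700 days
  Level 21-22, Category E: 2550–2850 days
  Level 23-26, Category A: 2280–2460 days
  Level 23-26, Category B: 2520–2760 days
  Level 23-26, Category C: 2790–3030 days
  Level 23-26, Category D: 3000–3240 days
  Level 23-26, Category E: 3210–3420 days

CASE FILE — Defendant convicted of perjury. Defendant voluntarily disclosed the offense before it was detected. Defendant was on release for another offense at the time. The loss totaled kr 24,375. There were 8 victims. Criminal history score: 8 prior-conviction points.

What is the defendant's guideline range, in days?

630-960 days

Base offense level for perjury: 4.
R1 applies: 4 + 2 = 6.
R2 applies: 6 − 1 = 5.
R3 applies: 5 + 2 = 7.
R4 applies (level before this adjustment is 7 < 14, so +1): 7 + 1 = 8.
R5 does not apply.
Final offense level: 8.
Criminal history: 8 prior points → Category C (7-14).
Level 8 falls in the 6-15 band.
Grid: Level 6-15 × Category C = 630-960 days.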